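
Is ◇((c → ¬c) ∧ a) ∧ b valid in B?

Invalid (countermodel exists)

Tableau for the negation ¬(◇((c → ¬c) ∧ a) ∧ b):
1. ¬(◇((c → ¬c) ∧ a) ∧ b), u
2. ¬b, u
Accessibility: uRu
The negation has an open branch (countermodel exists).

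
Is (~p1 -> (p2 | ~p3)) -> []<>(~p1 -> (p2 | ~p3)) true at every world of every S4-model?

Not valid

Tableau for the negation ~((~p1 -> (p2 | ~p3)) -> []<>(~p1 -> (p2 | ~p3))):
1. ~((~p1 -> (p2 | ~p3)) -> []<>(~p1 -> (p2 | ~p3))), w0
2. ~p1 -> (p2 | ~p3), w0
3. ~[]<>(~p1 -> (p2 | ~p3)), w0
4. p2 | ~p3, w0
5. ~p3, w0
6. ~<>(~p1 -> (p2 | ~p3)), w1
7. ~(~p1 -> (p2 | ~p3)), w1
8. ~p1, w1
9. ~(p2 | ~p3), w1
10. ~p2, w1
11. p3, w1
Accessibility: w0Rw0, w0Rw1, w1Rw1
The negation has an open branch (countermodel exists).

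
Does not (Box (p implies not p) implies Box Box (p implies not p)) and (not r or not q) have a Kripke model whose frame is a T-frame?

Satisfiable (open branch found)

1. not (Box (p implies not p) implies Box Box (p implies not p)) and (not r or not q), 0
2. not (Box (p implies not p) implies Box Box (p implies not p)), 0
3. not r or not q, 0
4. Box (p implies not p), 0
5. not Box Box (p implies not p), 0
6. p implies not p, 0
7. not q, 0
8. not p, 0
9. not Box (p implies not p), 1
10. p implies not p, 1
11. not p, 1
12. not (p implies not p), 2
13. p, 2
Accessibility: 0R0, 0R1, 1R1, 1R2, 2R2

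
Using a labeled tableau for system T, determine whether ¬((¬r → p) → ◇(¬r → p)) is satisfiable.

1. ¬((¬r → p) → ◇(¬r → p)), u
2. ¬r → p, u
3. ¬◇(¬r → p), u
4. ¬(¬r → p), u
5. ¬r, u
6. ¬p, u
7. p, u
Accessibility: uRu
Branch closes: p and ¬p both at u.
Every branch closes; the branch above is one of them.

No, unsatisfiable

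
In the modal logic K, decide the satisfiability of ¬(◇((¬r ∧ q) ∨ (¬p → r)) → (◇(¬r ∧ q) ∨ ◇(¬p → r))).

Unsatisfiable (every branch closes)

1. ¬(◇((¬r ∧ q) ∨ (¬p → r)) → (◇(¬r ∧ q) ∨ ◇(¬p → r))), u
2. ◇((¬r ∧ q) ∨ (¬p → r)), u   [¬→-rule on 1]
3. ¬(◇(¬r ∧ q) ∨ ◇(¬p → r)), u   [¬→-rule on 1]
4. ¬◇(¬r ∧ q), u   [¬∨-rule on 3]
5. ¬◇(¬p → r), u   [¬∨-rule on 3]
6. (¬r ∧ q) ∨ (¬p → r), v   [◇-rule on 2: fresh world v, uRv]
7. ¬(¬r ∧ q), v   [¬◇-rule on 4 via uRv]
8. ¬(¬p → r), v   [¬◇-rule on 5 via uRv]
9. ¬p, v   [¬→-rule on 8]
10. ¬r, v   [¬→-rule on 8]
11. ¬p → r, v   [∨-rule on 6 (branches; this branch)]
12. ¬q, v   [¬∧-rule on 7 (branches; this branch)]
13. r, v   [→-rule on 11 (branches; this branch)]
Accessibility: uRv
Branch closes: r and ¬r both at v.
All branches of the tableau close; one closing branch shown above.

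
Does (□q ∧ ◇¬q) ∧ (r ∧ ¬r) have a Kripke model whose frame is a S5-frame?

1. (□q ∧ ◇¬q) ∧ (r ∧ ¬r), u
2. □q ∧ ◇¬q, u   [∧-rule on 1]
3. r ∧ ¬r, u   [∧-rule on 1]
4. □q, u   [∧-rule on 2]
5. ◇¬q, u   [∧-rule on 2]
6. r, u   [∧-rule on 3]
7. ¬r, u   [∧-rule on 3]
Accessibility: uRu
Branch closes: r and ¬r both at u.
All branches of the tableau close; one closing branch shown above.

Unsatisfiable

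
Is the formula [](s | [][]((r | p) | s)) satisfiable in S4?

1. [](s | [][]((r | p) | s)), w0
2. s | [][]((r | p) | s), w0   [[]-rule on 1 via w0Rw0]
3. [][]((r | p) | s), w0   [|-rule on 2 (branches; this branch)]
4. []((r | p) | s), w0   [[]-rule on 3 via w0Rw0]
5. (r | p) | s, w0   [[]-rule on 4 via w0Rw0]
6. s, w0   [|-rule on 5 (branches; this branch)]
Accessibility: w0Rw0

Satisfiable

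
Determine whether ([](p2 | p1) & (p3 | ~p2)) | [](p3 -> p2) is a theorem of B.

No, not valid

Tableau for the negation ~(([](p2 | p1) & (p3 | ~p2)) | [](p3 -> p2)):
1. ~(([](p2 | p1) & (p3 | ~p2)) | [](p3 -> p2)), u
2. ~([](p2 | p1) & (p3 | ~p2)), u   [~|-rule on 1]
3. ~[](p3 -> p2), u   [~|-rule on 1]
4. ~(p3 | ~p2), u   [~&-rule on 2 (branches; this branch)]
5. ~p3, u   [~|-rule on 4]
6. p2, u   [~|-rule on 4]
7. ~(p3 -> p2), v   [~[]-rule on 3: fresh world v, uRv]
8. p3, v   [~->-rule on 7]
9. ~p2, v   [~->-rule on 7]
Accessibility: uRu, uRv, vRu, vRv
The negation has an open branch (countermodel exists).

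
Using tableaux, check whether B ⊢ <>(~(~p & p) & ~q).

Invalid (countermodel exists)

Tableau for the negation ~<>(~(~p & p) & ~q):
1. ~<>(~(~p & p) & ~q), w0
2. ~(~(~p & p) & ~q), w0
3. q, w0
Accessibility: w0Rw0
The negation has an open branch (countermodel exists).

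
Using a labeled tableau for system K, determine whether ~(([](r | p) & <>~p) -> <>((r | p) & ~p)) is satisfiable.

Unsatisfiable (every branch closes)

1. ~(([](r | p) & <>~p) -> <>((r | p) & ~p)), u
2. [](r | p) & <>~p, u
3. ~<>((r | p) & ~p), u
4. [](r | p), u
5. <>~p, u
6. ~p, v
7. ~((r | p) & ~p), v
8. r | p, v
9. ~(r | p), v
10. ~r, v
11. p, v
Accessibility: uRv
Branch closes: p and ~p both at v.
All branches of the tableau close; one closing branch shown above.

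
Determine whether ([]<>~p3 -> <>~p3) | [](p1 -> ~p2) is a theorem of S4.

Tableau for the negation ~(([]<>~p3 -> <>~p3) | [](p1 -> ~p2)):
1. ~(([]<>~p3 -> <>~p3) | [](p1 -> ~p2)), 0
2. ~([]<>~p3 -> <>~p3), 0
3. ~[](p1 -> ~p2), 0
4. []<>~p3, 0
5. ~<>~p3, 0
6. <>~p3, 0
7. p3, 0
8. ~(p1 -> ~p2), 1
9. p1, 1
10. p2, 1
11. <>~p3, 1
12. p3, 1
13. ~p3, 2
14. <>~p3, 2
15. p3, 2
Accessibility: 0R0, 0R1, 0R2, 1R1, 2R2
Branch closes: p3 and ~p3 both at 2.
All branches of the negation close; one closing branch shown above.

Valid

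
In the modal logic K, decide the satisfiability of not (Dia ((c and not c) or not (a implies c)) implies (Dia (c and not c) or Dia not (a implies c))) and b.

1. not (Dia ((c and not c) or not (a implies c)) implies (Dia (c and not c) or Dia not (a implies c))) and b, u
2. not (Dia ((c and not c) or not (a implies c)) implies (Dia (c and not c) or Dia not (a implies c))), u
3. b, u
4. Dia ((c and not c) or not (a implies c)), u
5. not (Dia (c and not c) or Dia not (a implies c)), u
6. not Dia (c and not c), u
7. not Dia not (a implies c), u
8. (c and not c) or not (a implies c), v
9. not (c and not c), v
10. a implies c, v
11. not (a implies c), v
12. a, v
13. not c, v
14. c, v
Accessibility: uRv
Branch closes: c and not c both at v.
(One branch shown.) All branches close.

Unsatisfiable (every branch closes)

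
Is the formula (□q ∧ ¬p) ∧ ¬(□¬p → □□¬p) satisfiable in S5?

1. (□q ∧ ¬p) ∧ ¬(□¬p → □□¬p), u
2. □q ∧ ¬p, u
3. ¬(□¬p → □□¬p), u
4. □q, u
5. ¬p, u
6. □¬p, u
7. ¬□□¬p, u
8. q, u
9. ¬□¬p, v
10. q, v
11. ¬p, v
12. p, w
13. q, w
14. ¬p, w
Accessibility: uRu, uRv, uRw, vRu, vRv, vRw, wRu, wRv, wRw
Branch closes: p and ¬p both at w.
All branches of the tableau close; one closing branch shown above.

No, unsatisfiable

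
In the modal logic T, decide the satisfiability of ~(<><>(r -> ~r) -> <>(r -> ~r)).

1. ~(<><>(r -> ~r) -> <>(r -> ~r)), u
2. <><>(r -> ~r), u   [~->-rule on 1]
3. ~<>(r -> ~r), u   [~->-rule on 1]
4. ~(r -> ~r), u   [~<>-rule on 3 via uRu]
5. r, u   [~->-rule on 4]
6. <>(r -> ~r), v   [<>-rule on 2: fresh world v, uRv]
7. ~(r -> ~r), v   [~<>-rule on 3 via uRv]
8. r, v   [~->-rule on 7]
9. r -> ~r, w   [<>-rule on 6: fresh world w, vRw]
10. ~r, w   [->-rule on 9 (branches; this branch)]
Accessibility: uRu, uRv, vRv, vRw, wRw

Satisfiable (open branch found)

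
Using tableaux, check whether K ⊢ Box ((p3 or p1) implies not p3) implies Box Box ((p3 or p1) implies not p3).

Tableau for the negation not (Box ((p3 or p1) implies not p3) implies Box Box ((p3 or p1) implies not p3)):
1. not (Box ((p3 or p1) implies not p3) implies Box Box ((p3 or p1) implies not p3)), 0
2. Box ((p3 or p1) implies not p3), 0   [neg-implies-rule on 1]
3. not Box Box ((p3 or p1) implies not p3), 0   [neg-implies-rule on 1]
4. not Box ((p3 or p1) implies not p3), 1   [neg-Box-rule on 3: fresh world 1, 0R1]
5. (p3 or p1) implies not p3, 1   [Box-rule on 2 via 0R1]
6. not p3, 1   [implies-rule on 5 (branches; this branch)]
7. not ((p3 or p1) implies not p3), 2   [neg-Box-rule on 4: fresh world 2, 1R2]
8. p3 or p1, 2   [neg-implies-rule on 7]
9. p3, 2   [neg-implies-rule on 7]
10. p1, 2   [or-rule on 8 (branches; this branch)]
Accessibility: 0R1, 1R2
The negation has an open branch (countermodel exists).

No, not valid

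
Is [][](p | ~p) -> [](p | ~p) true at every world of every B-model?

Valid

Tableau for the negation ~([][](p | ~p) -> [](p | ~p)):
1. ~([][](p | ~p) -> [](p | ~p)), w0
2. [][](p | ~p), w0
3. ~[](p | ~p), w0
4. [](p | ~p), w0
5. p | ~p, w0
6. ~p, w0
7. ~(p | ~p), w1
8. ~p, w1
9. p, w1
Accessibility: w0Rw0, w0Rw1, w1Rw0, w1Rw1
Branch closes: p and ~p both at w1.
Every branch of the negation's tableau closes; the branch above is one of them.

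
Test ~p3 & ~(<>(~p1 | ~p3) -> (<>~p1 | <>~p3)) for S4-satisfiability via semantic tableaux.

No, unsatisfiable

1. ~p3 & ~(<>(~p1 | ~p3) -> (<>~p1 | <>~p3)), 0
2. ~p3, 0
3. ~(<>(~p1 | ~p3) -> (<>~p1 | <>~p3)), 0
4. <>(~p1 | ~p3), 0
5. ~(<>~p1 | <>~p3), 0
6. ~<>~p1, 0
7. ~<>~p3, 0
8. p1, 0
9. p3, 0
Accessibility: 0R0
Branch closes: p3 and ~p3 both at 0.
All branches of the tableau close; one closing branch shown above.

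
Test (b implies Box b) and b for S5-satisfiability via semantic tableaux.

Satisfiable (open branch found)

1. (b implies Box b) and b, w0
2. b implies Box b, w0
3. b, w0
4. Box b, w0
Accessibility: w0Rw0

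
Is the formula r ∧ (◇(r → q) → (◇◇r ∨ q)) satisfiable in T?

Yes, satisfiable

1. r ∧ (◇(r → q) → (◇◇r ∨ q)), w0
2. r, w0   [∧-rule on 1]
3. ◇(r → q) → (◇◇r ∨ q), w0   [∧-rule on 1]
4. ◇◇r ∨ q, w0   [→-rule on 3 (branches; this branch)]
5. q, w0   [∨-rule on 4 (branches; this branch)]
Accessibility: w0Rw0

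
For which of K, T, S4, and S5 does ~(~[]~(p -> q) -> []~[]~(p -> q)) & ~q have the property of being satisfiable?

S5-tableau for the formula:
1. ~(~[]~(p -> q) -> []~[]~(p -> q)) & ~q, 0
2. ~(~[]~(p -> q) -> []~[]~(p -> q)), 0
3. ~q, 0
4. ~[]~(p -> q), 0
5. ~[]~[]~(p -> q), 0
6. p -> q, 1
7. q, 1
8. []~(p -> q), 2
9. ~(p -> q), 0
10. p, 0
11. ~(p -> q), 1
12. p, 1
13. ~q, 1
Accessibility: 0R0, 0R1, 0R2, 1R0, 1R1, 1R2, 2R0, 2R1, 2R2
Branch closes: q and ~q both at 1.
Every branch closes (one shown): unsatisfiable in S5.
S4-tableau for the formula:
1. ~(~[]~(p -> q) -> []~[]~(p -> q)) & ~q, 0
2. ~(~[]~(p -> q) -> []~[]~(p -> q)), 0
3. ~q, 0
4. ~[]~(p -> q), 0
5. ~[]~[]~(p -> q), 0
6. p -> q, 1
7. q, 1
8. []~(p -> q), 2
9. ~(p -> q), 2
10. p, 2
11. ~q, 2
Accessibility: 0R0, 0R1, 0R2, 1R1, 2R2
Complete open branch: satisfiable in S4, hence also in K, T (this S4-model is also a K-model and a T-model).

K, T, S4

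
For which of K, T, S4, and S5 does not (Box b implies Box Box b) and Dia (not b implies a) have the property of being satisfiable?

K, T

S4-tableau for the formula:
1. not (Box b implies Box Box b) and Dia (not b implies a), 0
2. not (Box b implies Box Box b), 0
3. Dia (not b implies a), 0
4. Box b, 0
5. not Box Box b, 0
6. b, 0
7. not b implies a, 1
8. b, 1
9. a, 1
10. not Box b, 2
11. b, 2
12. not b, 3
13. b, 3
Accessibility: 0R0, 0R1, 0R2, 0R3, 1R1, 2R2, 2R3, 3R3
Branch closes: b and not b both at 3.
Every branch closes (one shown): unsatisfiable in S4, hence also in S5 (every S5-frame is an S4-frame).
T-tableau for the formula:
1. not (Box b implies Box Box b) and Dia (not b implies a), 0
2. not (Box b implies Box Box b), 0
3. Dia (not b implies a), 0
4. Box b, 0
5. not Box Box b, 0
6. b, 0
7. not b implies a, 1
8. b, 1
9. a, 1
10. not Box b, 2
11. b, 2
12. not b, 3
Accessibility: 0R0, 0R1, 0R2, 1R1, 2R2, 2R3, 3R3
Complete open branch: satisfiable in T, hence also in K (this T-model is also a K-model).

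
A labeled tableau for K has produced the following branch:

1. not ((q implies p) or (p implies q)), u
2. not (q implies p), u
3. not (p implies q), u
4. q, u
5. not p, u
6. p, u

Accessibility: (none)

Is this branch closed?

Both p and not p appear at u.

Closed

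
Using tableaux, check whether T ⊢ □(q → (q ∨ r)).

Tableau for the negation ¬□(q → (q ∨ r)):
1. ¬□(q → (q ∨ r)), u
2. ¬(q → (q ∨ r)), v   [¬□-rule on 1: fresh world v, uRv]
3. q, v   [¬→-rule on 2]
4. ¬(q ∨ r), v   [¬→-rule on 2]
5. ¬q, v   [¬∨-rule on 4]
6. ¬r, v   [¬∨-rule on 4]
Accessibility: uRu, uRv, vRv
Branch closes: q and ¬q both at v.
Every branch of the negation's tableau closes; the branch above is one of them.

Valid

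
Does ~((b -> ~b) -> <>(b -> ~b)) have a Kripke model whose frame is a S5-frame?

1. ~((b -> ~b) -> <>(b -> ~b)), 0
2. b -> ~b, 0   [~->-rule on 1]
3. ~<>(b -> ~b), 0   [~->-rule on 1]
4. ~(b -> ~b), 0   [~<>-rule on 3 via 0R0]
5. b, 0   [~->-rule on 4]
6. ~b, 0   [->-rule on 2 (branches; this branch)]
Accessibility: 0R0
Branch closes: b and ~b both at 0.
Every branch closes; the branch above is one of them.

Unsatisfiable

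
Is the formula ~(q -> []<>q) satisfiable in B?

1. ~(q -> []<>q), u
2. q, u   [~->-rule on 1]
3. ~[]<>q, u   [~->-rule on 1]
4. ~<>q, v   [~[]-rule on 3: fresh world v, uRv]
5. ~q, u   [~<>-rule on 4 via vRu]
Accessibility: uRu, uRv, vRu, vRv
Branch closes: q and ~q both at u.
(One branch shown.) All branches close.

No, unsatisfiable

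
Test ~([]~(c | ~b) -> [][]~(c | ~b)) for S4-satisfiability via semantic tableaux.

No, unsatisfiable

1. ~([]~(c | ~b) -> [][]~(c | ~b)), u
2. []~(c | ~b), u
3. ~[][]~(c | ~b), u
4. ~(c | ~b), u
5. ~c, u
6. b, u
7. ~[]~(c | ~b), v
8. ~(c | ~b), v
9. ~c, v
10. b, v
11. c | ~b, w
12. ~(c | ~b), w
13. ~c, w
14. b, w
15. ~b, w
Accessibility: uRu, uRv, uRw, vRv, vRw, wRw
Branch closes: b and ~b both at w.
(One branch shown.) All branches close.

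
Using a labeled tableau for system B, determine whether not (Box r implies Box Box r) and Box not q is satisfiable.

Satisfiable

1. not (Box r implies Box Box r) and Box not q, u
2. not (Box r implies Box Box r), u   [and-rule on 1]
3. Box not q, u   [and-rule on 1]
4. Box r, u   [neg-implies-rule on 2]
5. not Box Box r, u   [neg-implies-rule on 2]
6. not q, u   [Box-rule on 3 via uRu]
7. r, u   [Box-rule on 4 via uRu]
8. not Box r, v   [neg-Box-rule on 5: fresh world v, uRv]
9. not q, v   [Box-rule on 3 via uRv]
10. r, v   [Box-rule on 4 via uRv]
11. not r, w   [neg-Box-rule on 8: fresh world w, vRw]
Accessibility: uRu, uRv, vRu, vRv, vRw, wRv, wRw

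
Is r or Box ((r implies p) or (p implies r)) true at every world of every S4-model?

Tableau for the negation not (r or Box ((r implies p) or (p implies r))):
1. not (r or Box ((r implies p) or (p implies r))), w0
2. not r, w0   [neg-or-rule on 1]
3. not Box ((r implies p) or (p implies r)), w0   [neg-or-rule on 1]
4. not ((r implies p) or (p implies r)), w1   [neg-Box-rule on 3: fresh world w1, w0Rw1]
5. not (r implies p), w1   [neg-or-rule on 4]
6. not (p implies r), w1   [neg-or-rule on 4]
7. r, w1   [neg-implies-rule on 5]
8. not p, w1   [neg-implies-rule on 5]
9. p, w1   [neg-implies-rule on 6]
10. not r, w1   [neg-implies-rule on 6]
Accessibility: w0Rw0, w0Rw1, w1Rw1
Branch closes: p and not p both at w1.
Every branch of the negation's tableau closes; the branch above is one of them.

Yes, valid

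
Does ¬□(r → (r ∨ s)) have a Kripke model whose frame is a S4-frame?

1. ¬□(r → (r ∨ s)), u
2. ¬(r → (r ∨ s)), v
3. r, v
4. ¬(r ∨ s), v
5. ¬r, v
6. ¬s, v
Accessibility: uRu, uRv, vRv
Branch closes: r and ¬r both at v.
(One branch shown.) All branches close.

Unsatisfiable (every branch closes)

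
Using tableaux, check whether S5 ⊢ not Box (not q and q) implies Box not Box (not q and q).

Valid in S5

Tableau for the negation not (not Box (not q and q) implies Box not Box (not q and q)):
1. not (not Box (not q and q) implies Box not Box (not q and q)), 0
2. not Box (not q and q), 0
3. not Box not Box (not q and q), 0
4. not (not q and q), 1
5. not q, 1
6. Box (not q and q), 2
7. not q and q, 0
8. not q, 0
9. q, 0
Accessibility: 0R0, 0R1, 0R2, 1R0, 1R1, 1R2, 2R0, 2R1, 2R2
Branch closes: q and not q both at 0.
All branches of the negation close; one closing branch shown above.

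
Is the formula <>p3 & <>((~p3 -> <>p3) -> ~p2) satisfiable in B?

1. <>p3 & <>((~p3 -> <>p3) -> ~p2), w0
2. <>p3, w0
3. <>((~p3 -> <>p3) -> ~p2), w0
4. p3, w1
5. (~p3 -> <>p3) -> ~p2, w2
6. ~p2, w2
Accessibility: w0Rw0, w0Rw1, w0Rw2, w1Rw0, w1Rw1, w2Rw0, w2Rw2

Satisfiable (open branch found)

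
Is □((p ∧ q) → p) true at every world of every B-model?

Tableau for the negation ¬□((p ∧ q) → p):
1. ¬□((p ∧ q) → p), u
2. ¬((p ∧ q) → p), v   [¬□-rule on 1: fresh world v, uRv]
3. p ∧ q, v   [¬→-rule on 2]
4. ¬p, v   [¬→-rule on 2]
5. p, v   [∧-rule on 3]
6. q, v   [∧-rule on 3]
Accessibility: uRu, uRv, vRu, vRv
Branch closes: p and ¬p both at v.
All branches of the negation close; one closing branch shown above.

Valid in B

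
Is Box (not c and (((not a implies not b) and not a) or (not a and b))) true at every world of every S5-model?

Tableau for the negation not Box (not c and (((not a implies not b) and not a) or (not a and b))):
1. not Box (not c and (((not a implies not b) and not a) or (not a and b))), u
2. not (not c and (((not a implies not b) and not a) or (not a and b))), v   [neg-Box-rule on 1: fresh world v, uRv]
3. not (((not a implies not b) and not a) or (not a and b)), v   [neg-and-rule on 2 (branches; this branch)]
4. not ((not a implies not b) and not a), v   [neg-or-rule on 3]
5. not (not a and b), v   [neg-or-rule on 3]
6. a, v   [neg-and-rule on 4 (branches; this branch)]
7. not b, v   [neg-and-rule on 5 (branches; this branch)]
Accessibility: uRu, uRv, vRu, vRv
The negation has an open branch (countermodel exists).

Not valid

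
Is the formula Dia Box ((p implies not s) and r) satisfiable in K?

Yes, satisfiable

1. Dia Box ((p implies not s) and r), 0
2. Box ((p implies not s) and r), 1
Accessibility: 0R1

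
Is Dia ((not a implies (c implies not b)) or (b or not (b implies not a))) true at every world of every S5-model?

Tableau for the negation not Dia ((not a implies (c implies not b)) or (b or not (b implies not a))):
1. not Dia ((not a implies (c implies not b)) or (b or not (b implies not a))), w0
2. not ((not a implies (c implies not b)) or (b or not (b implies not a))), w0   [neg-Dia-rule on 1 via w0Rw0]
3. not (not a implies (c implies not b)), w0   [neg-or-rule on 2]
4. not (b or not (b implies not a)), w0   [neg-or-rule on 2]
5. not a, w0   [neg-implies-rule on 3]
6. not (c implies not b), w0   [neg-implies-rule on 3]
7. not b, w0   [neg-or-rule on 4]
8. b implies not a, w0   [neg-or-rule on 4]
9. c, w0   [neg-implies-rule on 6]
10. b, w0   [neg-implies-rule on 6]
Accessibility: w0Rw0
Branch closes: b and not b both at w0.
All branches of the negation close; one closing branch shown above.

Valid in S5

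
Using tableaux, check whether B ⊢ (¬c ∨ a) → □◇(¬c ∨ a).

Tableau for the negation ¬((¬c ∨ a) → □◇(¬c ∨ a)):
1. ¬((¬c ∨ a) → □◇(¬c ∨ a)), 0
2. ¬c ∨ a, 0
3. ¬□◇(¬c ∨ a), 0
4. a, 0
5. ¬◇(¬c ∨ a), 1
6. ¬(¬c ∨ a), 0
7. c, 0
8. ¬a, 0
Accessibility: 0R0, 0R1, 1R0, 1R1
Branch closes: a and ¬a both at 0.
Every branch of the negation's tableau closes; the branch above is one of them.

Valid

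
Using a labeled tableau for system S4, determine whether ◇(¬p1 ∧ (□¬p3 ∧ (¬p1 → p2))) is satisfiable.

1. ◇(¬p1 ∧ (□¬p3 ∧ (¬p1 → p2))), w0
2. ¬p1 ∧ (□¬p3 ∧ (¬p1 → p2)), w1   [◇-rule on 1: fresh world w1, w0Rw1]
3. ¬p1, w1   [∧-rule on 2]
4. □¬p3 ∧ (¬p1 → p2), w1   [∧-rule on 2]
5. □¬p3, w1   [∧-rule on 4]
6. ¬p1 → p2, w1   [∧-rule on 4]
7. ¬p3, w1   [□-rule on 5 via w1Rw1]
8. p2, w1   [→-rule on 6 (branches; this branch)]
Accessibility: w0Rw0, w0Rw1, w1Rw1

Satisfiable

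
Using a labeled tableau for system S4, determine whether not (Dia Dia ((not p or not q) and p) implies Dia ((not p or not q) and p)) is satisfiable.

1. not (Dia Dia ((not p or not q) and p) implies Dia ((not p or not q) and p)), w0
2. Dia Dia ((not p or not q) and p), w0   [neg-implies-rule on 1]
3. not Dia ((not p or not q) and p), w0   [neg-implies-rule on 1]
4. not ((not p or not q) and p), w0   [neg-Dia-rule on 3 via w0Rw0]
5. not (not p or not q), w0   [neg-and-rule on 4 (branches; this branch)]
6. p, w0   [neg-or-rule on 5]
7. q, w0   [neg-or-rule on 5]
8. Dia ((not p or not q) and p), w1   [Dia-rule on 2: fresh world w1, w0Rw1]
9. not ((not p or not q) and p), w1   [neg-Dia-rule on 3 via w0Rw1]
10. not (not p or not q), w1   [neg-and-rule on 9 (branches; this branch)]
11. p, w1   [neg-or-rule on 10]
12. q, w1   [neg-or-rule on 10]
13. (not p or not q) and p, w2   [Dia-rule on 8: fresh world w2, w1Rw2]
14. not p or not q, w2   [and-rule on 13]
15. p, w2   [and-rule on 13]
16. not ((not p or not q) and p), w2   [neg-Dia-rule on 3 via w0Rw2]
17. not q, w2   [or-rule on 14 (branches; this branch)]
18. not (not p or not q), w2   [neg-and-rule on 16 (branches; this branch)]
19. q, w2   [neg-or-rule on 18]
Accessibility: w0Rw0, w0Rw1, w0Rw2, w1Rw1, w1Rw2, w2Rw2
Branch closes: q and not q both at w2.
(One branch shown.) All branches close.

No, unsatisfiable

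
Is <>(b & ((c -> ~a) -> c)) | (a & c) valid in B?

Tableau for the negation ~(<>(b & ((c -> ~a) -> c)) | (a & c)):
1. ~(<>(b & ((c -> ~a) -> c)) | (a & c)), w0
2. ~<>(b & ((c -> ~a) -> c)), w0
3. ~(a & c), w0
4. ~(b & ((c -> ~a) -> c)), w0
5. ~c, w0
6. ~((c -> ~a) -> c), w0
7. c -> ~a, w0
8. ~a, w0
Accessibility: w0Rw0
The negation has an open branch (countermodel exists).

No, not valid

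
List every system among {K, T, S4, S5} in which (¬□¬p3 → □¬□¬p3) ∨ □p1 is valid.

S5

S5-tableau for the negation ¬((¬□¬p3 → □¬□¬p3) ∨ □p1):
1. ¬((¬□¬p3 → □¬□¬p3) ∨ □p1), u
2. ¬(¬□¬p3 → □¬□¬p3), u
3. ¬□p1, u
4. ¬□¬p3, u
5. ¬□¬□¬p3, u
6. ¬p1, v
7. p3, w
8. □¬p3, x
9. ¬p3, u
10. ¬p3, v
11. ¬p3, w
Accessibility: uRu, uRv, uRw, uRx, vRu, vRv, vRw, vRx, wRu, wRv, wRw, wRx, xRu, xRv, xRw, xRx
Branch closes: p3 and ¬p3 both at w.
Every branch closes (one shown): valid in S5.
S4-tableau for the negation ¬((¬□¬p3 → □¬□¬p3) ∨ □p1):
1. ¬((¬□¬p3 → □¬□¬p3) ∨ □p1), u
2. ¬(¬□¬p3 → □¬□¬p3), u
3. ¬□p1, u
4. ¬□¬p3, u
5. ¬□¬□¬p3, u
6. ¬p1, v
7. p3, w
8. □¬p3, x
9. ¬p3, x
Accessibility: uRu, uRv, uRw, uRx, vRv, wRw, xRx
Complete open branch: countermodel on an S4-frame, so not valid in S4, nor in K, T (the same frame is also a K-frame and a T-frame).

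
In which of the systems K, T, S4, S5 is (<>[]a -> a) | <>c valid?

S5

S4-tableau for the negation ~((<>[]a -> a) | <>c):
1. ~((<>[]a -> a) | <>c), 0
2. ~(<>[]a -> a), 0
3. ~<>c, 0
4. <>[]a, 0
5. ~a, 0
6. ~c, 0
7. []a, 1
8. ~c, 1
9. a, 1
Accessibility: 0R0, 0R1, 1R1
Complete open branch: countermodel on an S4-frame, so not valid in S4, nor in K, T (the same frame is also a K-frame and a T-frame).
S5-tableau for the negation ~((<>[]a -> a) | <>c):
1. ~((<>[]a -> a) | <>c), 0
2. ~(<>[]a -> a), 0
3. ~<>c, 0
4. <>[]a, 0
5. ~a, 0
6. ~c, 0
7. []a, 1
8. ~c, 1
9. a, 0
Accessibility: 0R0, 0R1, 1R0, 1R1
Branch closes: a and ~a both at 0.
Every branch closes (one shown): valid in S5.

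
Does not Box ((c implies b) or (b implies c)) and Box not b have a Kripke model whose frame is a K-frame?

1. not Box ((c implies b) or (b implies c)) and Box not b, 0
2. not Box ((c implies b) or (b implies c)), 0   [and-rule on 1]
3. Box not b, 0   [and-rule on 1]
4. not ((c implies b) or (b implies c)), 1   [neg-Box-rule on 2: fresh world 1, 0R1]
5. not (c implies b), 1   [neg-or-rule on 4]
6. not (b implies c), 1   [neg-or-rule on 4]
7. c, 1   [neg-implies-rule on 5]
8. not b, 1   [neg-implies-rule on 5]
9. b, 1   [neg-implies-rule on 6]
10. not c, 1   [neg-implies-rule on 6]
Accessibility: 0R1
Branch closes: b and not b both at 1.
Every branch closes; the branch above is one of them.

Unsatisfiable (every branch closes)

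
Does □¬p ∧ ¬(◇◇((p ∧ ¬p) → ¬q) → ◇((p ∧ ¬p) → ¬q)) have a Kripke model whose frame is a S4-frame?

1. □¬p ∧ ¬(◇◇((p ∧ ¬p) → ¬q) → ◇((p ∧ ¬p) → ¬q)), u
2. □¬p, u
3. ¬(◇◇((p ∧ ¬p) → ¬q) → ◇((p ∧ ¬p) → ¬q)), u
4. ◇◇((p ∧ ¬p) → ¬q), u
5. ¬◇((p ∧ ¬p) → ¬q), u
6. ¬p, u
7. ¬((p ∧ ¬p) → ¬q), u
8. p ∧ ¬p, u
9. q, u
10. p, u
Accessibility: uRu
Branch closes: p and ¬p both at u.
All branches of the tableau close; one closing branch shown above.

Unsatisfiable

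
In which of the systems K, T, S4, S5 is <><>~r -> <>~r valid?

S4, S5

T-tableau for the negation ~(<><>~r -> <>~r):
1. ~(<><>~r -> <>~r), 0
2. <><>~r, 0
3. ~<>~r, 0
4. r, 0
5. <>~r, 1
6. r, 1
7. ~r, 2
Accessibility: 0R0, 0R1, 1R1, 1R2, 2R2
Complete open branch: countermodel on a T-frame, so not valid in T, nor in K (the same frame is also a K-frame).
S4-tableau for the negation ~(<><>~r -> <>~r):
1. ~(<><>~r -> <>~r), 0
2. <><>~r, 0
3. ~<>~r, 0
4. r, 0
5. <>~r, 1
6. r, 1
7. ~r, 2
8. r, 2
Accessibility: 0R0, 0R1, 0R2, 1R1, 1R2, 2R2
Branch closes: r and ~r both at 2.
Every branch closes (one shown): valid in S4, hence also in S5 (every theorem of S4 is a theorem of S5).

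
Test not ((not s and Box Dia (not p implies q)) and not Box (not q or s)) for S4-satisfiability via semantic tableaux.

1. not ((not s and Box Dia (not p implies q)) and not Box (not q or s)), 0
2. Box (not q or s), 0
3. not q or s, 0
4. s, 0
Accessibility: 0R0

Satisfiable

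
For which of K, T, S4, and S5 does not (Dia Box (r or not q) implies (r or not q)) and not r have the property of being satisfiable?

K, T, S4

S4-tableau for the formula:
1. not (Dia Box (r or not q) implies (r or not q)) and not r, u
2. not (Dia Box (r or not q) implies (r or not q)), u   [and-rule on 1]
3. not r, u   [and-rule on 1]
4. Dia Box (r or not q), u   [neg-implies-rule on 2]
5. not (r or not q), u   [neg-implies-rule on 2]
6. q, u   [neg-or-rule on 5]
7. Box (r or not q), v   [Dia-rule on 4: fresh world v, uRv]
8. r or not q, v   [Box-rule on 7 via vRv]
9. not q, v   [or-rule on 8 (branches; this branch)]
Accessibility: uRu, uRv, vRv
Complete open branch: satisfiable in S4, hence also in K, T (this S4-model is also a K-model and a T-model).
S5-tableau for the formula:
1. not (Dia Box (r or not q) implies (r or not q)) and not r, u
2. not (Dia Box (r or not q) implies (r or not q)), u   [and-rule on 1]
3. not r, u   [and-rule on 1]
4. Dia Box (r or not q), u   [neg-implies-rule on 2]
5. not (r or not q), u   [neg-implies-rule on 2]
6. q, u   [neg-or-rule on 5]
7. Box (r or not q), v   [Dia-rule on 4: fresh world v, uRv]
8. r or not q, u   [Box-rule on 7 via vRu]
9. r or not q, v   [Box-rule on 7 via vRv]
10. not q, u   [or-rule on 8 (branches; this branch)]
Accessibility: uRu, uRv, vRu, vRv
Branch closes: q and not q both at u.
Every branch closes (one shown): unsatisfiable in S5.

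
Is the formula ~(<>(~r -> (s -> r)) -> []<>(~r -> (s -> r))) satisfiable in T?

1. ~(<>(~r -> (s -> r)) -> []<>(~r -> (s -> r))), w0
2. <>(~r -> (s -> r)), w0
3. ~[]<>(~r -> (s -> r)), w0
4. ~r -> (s -> r), w1
5. s -> r, w1
6. r, w1
7. ~<>(~r -> (s -> r)), w2
8. ~(~r -> (s -> r)), w2
9. ~r, w2
10. ~(s -> r), w2
11. s, w2
Accessibility: w0Rw0, w0Rw1, w0Rw2, w1Rw1, w2Rw2

Satisfiable (open branch found)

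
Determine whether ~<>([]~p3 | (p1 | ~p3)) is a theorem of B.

Tableau for the negation <>([]~p3 | (p1 | ~p3)):
1. <>([]~p3 | (p1 | ~p3)), w0
2. []~p3 | (p1 | ~p3), w1
3. p1 | ~p3, w1
4. ~p3, w1
Accessibility: w0Rw0, w0Rw1, w1Rw0, w1Rw1
The negation has an open branch (countermodel exists).

No, not valid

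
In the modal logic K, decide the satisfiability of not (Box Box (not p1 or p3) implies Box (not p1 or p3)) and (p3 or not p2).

1. not (Box Box (not p1 or p3) implies Box (not p1 or p3)) and (p3 or not p2), u
2. not (Box Box (not p1 or p3) implies Box (not p1 or p3)), u   [and-rule on 1]
3. p3 or not p2, u   [and-rule on 1]
4. Box Box (not p1 or p3), u   [neg-implies-rule on 2]
5. not Box (not p1 or p3), u   [neg-implies-rule on 2]
6. not p2, u   [or-rule on 3 (branches; this branch)]
7. not (not p1 or p3), v   [neg-Box-rule on 5: fresh world v, uRv]
8. p1, v   [neg-or-rule on 7]
9. not p3, v   [neg-or-rule on 7]
10. Box (not p1 or p3), v   [Box-rule on 4 via uRv]
Accessibility: uRv

Satisfiable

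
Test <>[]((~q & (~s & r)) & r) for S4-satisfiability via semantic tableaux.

1. <>[]((~q & (~s & r)) & r), w0
2. []((~q & (~s & r)) & r), w1   [<>-rule on 1: fresh world w1, w0Rw1]
3. (~q & (~s & r)) & r, w1   [[]-rule on 2 via w1Rw1]
4. ~q & (~s & r), w1   [&-rule on 3]
5. r, w1   [&-rule on 3]
6. ~q, w1   [&-rule on 4]
7. ~s & r, w1   [&-rule on 4]
8. ~s, w1   [&-rule on 7]
Accessibility: w0Rw0, w0Rw1, w1Rw1

Satisfiable (open branch found)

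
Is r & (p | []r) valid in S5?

Invalid (countermodel exists)

Tableau for the negation ~(r & (p | []r)):
1. ~(r & (p | []r)), 0
2. ~(p | []r), 0
3. ~p, 0
4. ~[]r, 0
5. ~r, 1
Accessibility: 0R0, 0R1, 1R0, 1R1
The negation has an open branch (countermodel exists).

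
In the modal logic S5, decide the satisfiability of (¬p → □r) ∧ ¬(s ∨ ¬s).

No, unsatisfiable

1. (¬p → □r) ∧ ¬(s ∨ ¬s), 0
2. ¬p → □r, 0
3. ¬(s ∨ ¬s), 0
4. ¬s, 0
5. s, 0
Accessibility: 0R0
Branch closes: s and ¬s both at 0.
(One branch shown.) All branches close.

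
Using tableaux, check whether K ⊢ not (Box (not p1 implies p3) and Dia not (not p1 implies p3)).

Valid

Tableau for the negation Box (not p1 implies p3) and Dia not (not p1 implies p3):
1. Box (not p1 implies p3) and Dia not (not p1 implies p3), u
2. Box (not p1 implies p3), u   [and-rule on 1]
3. Dia not (not p1 implies p3), u   [and-rule on 1]
4. not (not p1 implies p3), v   [Dia-rule on 3: fresh world v, uRv]
5. not p1, v   [neg-implies-rule on 4]
6. not p3, v   [neg-implies-rule on 4]
7. not p1 implies p3, v   [Box-rule on 2 via uRv]
8. p3, v   [implies-rule on 7 (branches; this branch)]
Accessibility: uRv
Branch closes: p3 and not p3 both at v.
Every branch of the negation's tableau closes; the branch above is one of them.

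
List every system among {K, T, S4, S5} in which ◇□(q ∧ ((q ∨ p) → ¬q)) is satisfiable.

K

T-tableau for the formula:
1. ◇□(q ∧ ((q ∨ p) → ¬q)), w0
2. □(q ∧ ((q ∨ p) → ¬q)), w1   [◇-rule on 1: fresh world w1, w0Rw1]
3. q ∧ ((q ∨ p) → ¬q), w1   [□-rule on 2 via w1Rw1]
4. q, w1   [∧-rule on 3]
5. (q ∨ p) → ¬q, w1   [∧-rule on 3]
6. ¬(q ∨ p), w1   [→-rule on 5 (branches; this branch)]
7. ¬q, w1   [¬∨-rule on 6]
8. ¬p, w1   [¬∨-rule on 6]
Accessibility: w0Rw0, w0Rw1, w1Rw1
Branch closes: q and ¬q both at w1.
Every branch closes (one shown): unsatisfiable in T, hence also in S4, S5 (every S4/S5-frame is a T-frame).
K-tableau for the formula:
1. ◇□(q ∧ ((q ∨ p) → ¬q)), w0
2. □(q ∧ ((q ∨ p) → ¬q)), w1   [◇-rule on 1: fresh world w1, w0Rw1]
Accessibility: w0Rw1
Complete open branch: satisfiable in K.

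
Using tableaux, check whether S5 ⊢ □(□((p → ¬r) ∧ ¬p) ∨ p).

Tableau for the negation ¬□(□((p → ¬r) ∧ ¬p) ∨ p):
1. ¬□(□((p → ¬r) ∧ ¬p) ∨ p), w0
2. ¬(□((p → ¬r) ∧ ¬p) ∨ p), w1
3. ¬□((p → ¬r) ∧ ¬p), w1
4. ¬p, w1
5. ¬((p → ¬r) ∧ ¬p), w2
6. p, w2
Accessibility: w0Rw0, w0Rw1, w0Rw2, w1Rw0, w1Rw1, w1Rw2, w2Rw0, w2Rw1, w2Rw2
The negation has an open branch (countermodel exists).

No, not valid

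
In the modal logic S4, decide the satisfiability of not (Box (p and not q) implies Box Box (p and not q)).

1. not (Box (p and not q) implies Box Box (p and not q)), 0
2. Box (p and not q), 0
3. not Box Box (p and not q), 0
4. p and not q, 0
5. p, 0
6. not q, 0
7. not Box (p and not q), 1
8. p and not q, 1
9. p, 1
10. not q, 1
11. not (p and not q), 2
12. p and not q, 2
13. p, 2
14. not q, 2
15. q, 2
Accessibility: 0R0, 0R1, 0R2, 1R1, 1R2, 2R2
Branch closes: q and not q both at 2.
(One branch shown.) All branches close.

Unsatisfiable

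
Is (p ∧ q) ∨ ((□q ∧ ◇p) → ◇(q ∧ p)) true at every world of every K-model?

Tableau for the negation ¬((p ∧ q) ∨ ((□q ∧ ◇p) → ◇(q ∧ p))):
1. ¬((p ∧ q) ∨ ((□q ∧ ◇p) → ◇(q ∧ p))), u
2. ¬(p ∧ q), u
3. ¬((□q ∧ ◇p) → ◇(q ∧ p)), u
4. □q ∧ ◇p, u
5. ¬◇(q ∧ p), u
6. □q, u
7. ◇p, u
8. ¬q, u
9. p, v
10. ¬(q ∧ p), v
11. q, v
12. ¬p, v
Accessibility: uRv
Branch closes: p and ¬p both at v.
Every branch of the negation's tableau closes; the branch above is one of them.

Valid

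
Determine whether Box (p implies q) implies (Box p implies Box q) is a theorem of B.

Valid

Tableau for the negation not (Box (p implies q) implies (Box p implies Box q)):
1. not (Box (p implies q) implies (Box p implies Box q)), w0
2. Box (p implies q), w0   [neg-implies-rule on 1]
3. not (Box p implies Box q), w0   [neg-implies-rule on 1]
4. Box p, w0   [neg-implies-rule on 3]
5. not Box q, w0   [neg-implies-rule on 3]
6. p implies q, w0   [Box-rule on 2 via w0Rw0]
7. p, w0   [Box-rule on 4 via w0Rw0]
8. q, w0   [implies-rule on 6 (branches; this branch)]
9. not q, w1   [neg-Box-rule on 5: fresh world w1, w0Rw1]
10. p implies q, w1   [Box-rule on 2 via w0Rw1]
11. p, w1   [Box-rule on 4 via w0Rw1]
12. q, w1   [implies-rule on 10 (branches; this branch)]
Accessibility: w0Rw0, w0Rw1, w1Rw0, w1Rw1
Branch closes: q and not q both at w1.
Every branch of the negation's tableau closes; the branch above is one of them.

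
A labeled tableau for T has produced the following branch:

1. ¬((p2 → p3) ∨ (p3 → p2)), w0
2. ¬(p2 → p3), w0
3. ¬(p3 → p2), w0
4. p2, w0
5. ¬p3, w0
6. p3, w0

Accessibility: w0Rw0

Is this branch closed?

Both p3 and ¬p3 appear at w0.

Closed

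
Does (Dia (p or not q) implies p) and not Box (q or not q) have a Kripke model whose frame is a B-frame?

1. (Dia (p or not q) implies p) and not Box (q or not q), 0
2. Dia (p or not q) implies p, 0
3. not Box (q or not q), 0
4. not Dia (p or not q), 0
5. not (p or not q), 0
6. not p, 0
7. q, 0
8. not (q or not q), 1
9. not q, 1
10. q, 1
Accessibility: 0R0, 0R1, 1R0, 1R1
Branch closes: q and not q both at 1.
All branches of the tableau close; one closing branch shown above.

Unsatisfiable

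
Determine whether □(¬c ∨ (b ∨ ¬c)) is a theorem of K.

Tableau for the negation ¬□(¬c ∨ (b ∨ ¬c)):
1. ¬□(¬c ∨ (b ∨ ¬c)), u
2. ¬(¬c ∨ (b ∨ ¬c)), v
3. c, v
4. ¬(b ∨ ¬c), v
5. ¬b, v
Accessibility: uRv
The negation has an open branch (countermodel exists).

Not valid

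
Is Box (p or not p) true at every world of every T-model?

Tableau for the negation not Box (p or not p):
1. not Box (p or not p), u
2. not (p or not p), v
3. not p, v
4. p, v
Accessibility: uRu, uRv, vRv
Branch closes: p and not p both at v.
Every branch of the negation's tableau closes; the branch above is one of them.

Valid in T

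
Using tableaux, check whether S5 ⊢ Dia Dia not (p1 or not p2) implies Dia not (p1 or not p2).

Yes, valid

Tableau for the negation not (Dia Dia not (p1 or not p2) implies Dia not (p1 or not p2)):
1. not (Dia Dia not (p1 or not p2) implies Dia not (p1 or not p2)), u
2. Dia Dia not (p1 or not p2), u
3. not Dia not (p1 or not p2), u
4. p1 or not p2, u
5. not p2, u
6. Dia not (p1 or not p2), v
7. p1 or not p2, v
8. not p2, v
9. not (p1 or not p2), w
10. not p1, w
11. p2, w
12. p1 or not p2, w
13. not p2, w
Accessibility: uRu, uRv, uRw, vRu, vRv, vRw, wRu, wRv, wRw
Branch closes: p2 and not p2 both at w.
Every branch of the negation's tableau closes; the branch above is one of them.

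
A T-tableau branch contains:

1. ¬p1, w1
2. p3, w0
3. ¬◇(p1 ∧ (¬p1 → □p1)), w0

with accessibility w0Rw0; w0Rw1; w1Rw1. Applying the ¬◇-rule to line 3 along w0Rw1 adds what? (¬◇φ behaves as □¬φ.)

¬(p1 ∧ (¬p1 → □p1)), w1

¬◇φ behaves as □¬φ: propagate the negated body to each accessible world.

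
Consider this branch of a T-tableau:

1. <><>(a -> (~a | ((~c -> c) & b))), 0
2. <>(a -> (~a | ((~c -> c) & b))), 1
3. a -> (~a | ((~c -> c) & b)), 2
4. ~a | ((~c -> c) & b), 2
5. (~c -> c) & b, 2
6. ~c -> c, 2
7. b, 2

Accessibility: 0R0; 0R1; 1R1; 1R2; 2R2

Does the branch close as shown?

No world carries both an atom and its negation.

Not closed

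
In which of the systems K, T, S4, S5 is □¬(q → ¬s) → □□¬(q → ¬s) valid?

S4, S5

T-tableau for the negation ¬(□¬(q → ¬s) → □□¬(q → ¬s)):
1. ¬(□¬(q → ¬s) → □□¬(q → ¬s)), 0
2. □¬(q → ¬s), 0   [¬→-rule on 1]
3. ¬□□¬(q → ¬s), 0   [¬→-rule on 1]
4. ¬(q → ¬s), 0   [□-rule on 2 via 0R0]
5. q, 0   [¬→-rule on 4]
6. s, 0   [¬→-rule on 4]
7. ¬□¬(q → ¬s), 1   [¬□-rule on 3: fresh world 1, 0R1]
8. ¬(q → ¬s), 1   [□-rule on 2 via 0R1]
9. q, 1   [¬→-rule on 8]
10. s, 1   [¬→-rule on 8]
11. q → ¬s, 2   [¬□-rule on 7: fresh world 2, 1R2]
12. ¬s, 2   [→-rule on 11 (branches; this branch)]
Accessibility: 0R0, 0R1, 1R1, 1R2, 2R2
Complete open branch: countermodel on a T-frame, so not valid in T, nor in K (the same frame is also a K-frame).
S4-tableau for the negation ¬(□¬(q → ¬s) → □□¬(q → ¬s)):
1. ¬(□¬(q → ¬s) → □□¬(q → ¬s)), 0
2. □¬(q → ¬s), 0   [¬→-rule on 1]
3. ¬□□¬(q → ¬s), 0   [¬→-rule on 1]
4. ¬(q → ¬s), 0   [□-rule on 2 via 0R0]
5. q, 0   [¬→-rule on 4]
6. s, 0   [¬→-rule on 4]
7. ¬□¬(q → ¬s), 1   [¬□-rule on 3: fresh world 1, 0R1]
8. ¬(q → ¬s), 1   [□-rule on 2 via 0R1]
9. q, 1   [¬→-rule on 8]
10. s, 1   [¬→-rule on 8]
11. q → ¬s, 2   [¬□-rule on 7: fresh world 2, 1R2]
12. ¬(q → ¬s), 2   [□-rule on 2 via 0R2]
13. q, 2   [¬→-rule on 12]
14. s, 2   [¬→-rule on 12]
15. ¬s, 2   [→-rule on 11 (branches; this branch)]
Accessibility: 0R0, 0R1, 0R2, 1R1, 1R2, 2R2
Branch closes: s and ¬s both at 2.
Every branch closes (one shown): valid in S4, hence also in S5 (every theorem of S4 is a theorem of S5).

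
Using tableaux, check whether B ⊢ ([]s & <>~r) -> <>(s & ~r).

Tableau for the negation ~(([]s & <>~r) -> <>(s & ~r)):
1. ~(([]s & <>~r) -> <>(s & ~r)), 0
2. []s & <>~r, 0   [~->-rule on 1]
3. ~<>(s & ~r), 0   [~->-rule on 1]
4. []s, 0   [&-rule on 2]
5. <>~r, 0   [&-rule on 2]
6. ~(s & ~r), 0   [~<>-rule on 3 via 0R0]
7. s, 0   [[]-rule on 4 via 0R0]
8. r, 0   [~&-rule on 6 (branches; this branch)]
9. ~r, 1   [<>-rule on 5: fresh world 1, 0R1]
10. ~(s & ~r), 1   [~<>-rule on 3 via 0R1]
11. s, 1   [[]-rule on 4 via 0R1]
12. r, 1   [~&-rule on 10 (branches; this branch)]
Accessibility: 0R0, 0R1, 1R0, 1R1
Branch closes: r and ~r both at 1.
All branches of the negation close; one closing branch shown above.

Yes, valid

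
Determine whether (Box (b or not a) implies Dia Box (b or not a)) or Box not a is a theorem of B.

Tableau for the negation not ((Box (b or not a) implies Dia Box (b or not a)) or Box not a):
1. not ((Box (b or not a) implies Dia Box (b or not a)) or Box not a), 0
2. not (Box (b or not a) implies Dia Box (b or not a)), 0
3. not Box not a, 0
4. Box (b or not a), 0
5. not Dia Box (b or not a), 0
6. b or not a, 0
7. not Box (b or not a), 0
8. not a, 0
9. a, 1
10. b or not a, 1
11. not Box (b or not a), 1
12. b, 1
13. not (b or not a), 2
14. not b, 2
15. a, 2
16. b or not a, 2
17. not Box (b or not a), 2
18. not a, 2
Accessibility: 0R0, 0R1, 0R2, 1R0, 1R1, 2R0, 2R2
Branch closes: a and not a both at 2.
All branches of the negation close; one closing branch shown above.

Valid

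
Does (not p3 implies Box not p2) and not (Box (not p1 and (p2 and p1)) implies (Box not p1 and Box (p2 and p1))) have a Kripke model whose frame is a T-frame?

1. (not p3 implies Box not p2) and not (Box (not p1 and (p2 and p1)) implies (Box not p1 and Box (p2 and p1))), w0
2. not p3 implies Box not p2, w0
3. not (Box (not p1 and (p2 and p1)) implies (Box not p1 and Box (p2 and p1))), w0
4. Box (not p1 and (p2 and p1)), w0
5. not (Box not p1 and Box (p2 and p1)), w0
6. not p1 and (p2 and p1), w0
7. not p1, w0
8. p2 and p1, w0
9. p2, w0
10. p1, w0
Accessibility: w0Rw0
Branch closes: p1 and not p1 both at w0.
Every branch closes; the branch above is one of them.

Unsatisfiable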